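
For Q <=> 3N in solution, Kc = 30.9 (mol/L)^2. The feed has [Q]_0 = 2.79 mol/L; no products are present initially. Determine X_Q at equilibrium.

Let X = conversion of Q; extent ξ = 2.79·X mol/L.
Concentrations: [Q] = 2.79 − 2.79X; [N] = 8.37X.
Kc = [N]^3 / ([Q]).
Setting equal to 30.9 and solving for X on (0,1) gives X = 0.436.

X = 0.436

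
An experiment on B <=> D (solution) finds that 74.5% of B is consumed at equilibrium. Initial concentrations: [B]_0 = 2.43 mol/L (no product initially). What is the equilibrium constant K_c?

Let X = conversion of B.
Concentrations: [B] = 2.43 − 2.43X; [D] = 2.43X.
At X = 0.745: [B] = 0.62, [D] = 1.81.
K_c = [D] / ([B]) = 2.92.

K_c = 2.92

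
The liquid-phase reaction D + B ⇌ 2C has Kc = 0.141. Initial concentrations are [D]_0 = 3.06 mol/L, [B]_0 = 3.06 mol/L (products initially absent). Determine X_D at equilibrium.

Let X = conversion of D; extent ξ = 3.06·X mol/L.
Concentrations: [D] = 3.06 − 3.06X; [B] = 3.06 − 3.06X; [C] = 6.12X.
Kc = [C]^2 / ([D] [B]).
Setting equal to 0.141 and solving for X on (0,1) gives X = 0.158.

X = 0.158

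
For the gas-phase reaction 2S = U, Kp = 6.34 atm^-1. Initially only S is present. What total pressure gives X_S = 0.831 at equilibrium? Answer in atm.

Take 1 mol S as basis and let X be its fractional conversion, so ξ = 0.5X.
Moles: n_S = 1 − X; n_U = 0.5X.
Summing: n_T = 1 − 0.5X.
Kp = p_U / (p_S^2) with p_i = (n_i/n_T)·P.
At X = 0.831: the mole-fraction product g(X) = Π y_i^ν_i = 8.503. Since Kp = g(X)·P^{-1}, P = (g/Kp)^(1/1) = (8.503/6.34)^(1/1) = 1.34 atm.

P = 1.34 atm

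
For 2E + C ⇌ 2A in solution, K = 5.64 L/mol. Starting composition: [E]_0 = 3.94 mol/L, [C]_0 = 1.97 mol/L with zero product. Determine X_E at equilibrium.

X = 0.660

Let X = conversion of E; extent ξ = 3.94X/2 mol/L.
Concentrations: [E] = 3.94 − 3.94X; [C] = 1.97 − 1.97X; [A] = 3.94X.
K = [A]^2 / ([E]^2 [C]).
This equals 5.64 at X = 0.660 (the root in 0 < X < 1).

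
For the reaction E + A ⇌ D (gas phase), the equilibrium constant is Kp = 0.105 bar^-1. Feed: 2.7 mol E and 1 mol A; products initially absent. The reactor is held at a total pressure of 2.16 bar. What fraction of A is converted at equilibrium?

Basis: 1 mol A initially; let X = conversion of A. Extent ξ = X.
Moles: n_E = 2.7 − X; n_A = 1 − X; n_D = X.
Total moles n_T = 3.7 − X.
With p_i = (n_i/n_T)P, Kp = p_D / (p_E p_A).
This yields a degree-2 equation in X; solving on (0,1), X = 0.140.

X = 0.140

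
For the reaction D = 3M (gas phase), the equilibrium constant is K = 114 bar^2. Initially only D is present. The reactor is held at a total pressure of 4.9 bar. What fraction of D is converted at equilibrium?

X = 0.679

Let X = conversion of D (basis 1 mol D); extent of reaction ξ = X.
Moles: n_D = 1 − X; n_M = 3X.
Summing: n_T = 1 + 2X.
With p_i = (n_i/n_T)P, K = p_M^3 / (p_D).
Setting this equal to 114 bar^2 and taking the physical root (0 < X < 1) gives X = 0.679.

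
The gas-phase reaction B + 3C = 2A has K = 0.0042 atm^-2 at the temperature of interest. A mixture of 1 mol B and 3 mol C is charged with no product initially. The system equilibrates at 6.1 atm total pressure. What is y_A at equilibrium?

y_A = 0.103

Let X = conversion of B (basis 1 mol B); extent of reaction ξ = X.
Moles: n_B = 1 − X; n_C = 3 − 3X; n_A = 2X.
Total moles n_T = 4 − 2X.
With p_i = (n_i/n_T)P, K = p_A^2 / (p_B p_C^3).
This yields a degree-4 equation in X; solving on (0,1), X = 0.187.
Then n_A = 0.374, n_T = 3.63, so y_A = 0.103.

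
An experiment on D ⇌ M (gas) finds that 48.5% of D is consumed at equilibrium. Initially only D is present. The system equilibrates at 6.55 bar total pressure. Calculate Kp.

Let X = conversion of D (basis 1 mol D); extent of reaction ξ = X.
Moles: n_D = 1 − X; n_M = X.
Since Δν = 0, n_T = 1 throughout.
At X = 0.485: n_D = 0.515, n_M = 0.485, n_T = 1.
p_i = (n_i/n_T)·P. Kp = p_M / (p_D) = 0.942.

Kp = 0.942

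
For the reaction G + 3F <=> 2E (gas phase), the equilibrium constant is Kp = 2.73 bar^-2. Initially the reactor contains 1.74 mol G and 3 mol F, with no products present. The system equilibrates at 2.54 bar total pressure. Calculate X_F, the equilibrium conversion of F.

Take 3 mol F as basis and let X be its fractional conversion, so ξ = X.
Species balance: n_G = 1.74 − X; n_F = 3 − 3X; n_E = 2X.
n_T = Σnᵢ = 4.74 − 2X.
With p_i = (n_i/n_T)P, Kp = p_E^2 / (p_G p_F^3).
Substituting and setting equal to 2.73 bar^-2 gives a polynomial in X; the root in (0,1) is X = 0.659.

X = 0.659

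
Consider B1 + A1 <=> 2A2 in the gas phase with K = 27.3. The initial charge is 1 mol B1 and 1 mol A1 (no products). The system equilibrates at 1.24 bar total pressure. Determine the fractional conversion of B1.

Let X = conversion of B1 (basis 1 mol B1); extent of reaction ξ = X.
At extent ξ: n_B1 = 1 − X; n_A1 = 1 − X; n_A2 = 2X.
n_T stays at 2 (no change in mole number).
Mole fractions y_i = n_i/n_T; K = p_A2^2 / (p_B1 p_A1) with p_i = y_i·P.
This yields a degree-2 equation in X; solving on (0,1), X = 0.723.

X = 0.723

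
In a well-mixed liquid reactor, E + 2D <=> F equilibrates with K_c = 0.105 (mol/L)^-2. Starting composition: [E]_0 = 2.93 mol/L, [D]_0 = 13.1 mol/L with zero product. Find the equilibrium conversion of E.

Let X = conversion of E; extent ξ = 2.93·X mol/L.
Concentrations: [E] = 2.93 − 2.93X; [D] = 13.1 − 5.86X; [F] = 2.93X.
K_c = [F] / ([E] [D]^2).
Solving K_c = 0.105 for X ∈ (0,1): X = 0.870.

X = 0.870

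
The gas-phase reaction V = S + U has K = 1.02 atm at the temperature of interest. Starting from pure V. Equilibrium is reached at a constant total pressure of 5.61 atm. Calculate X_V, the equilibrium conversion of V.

X = 0.392

Let X = conversion of V (basis 1 mol V); extent of reaction ξ = X.
Mole table: n_V = 1 − X; n_S = X; n_U = X.
Total moles n_T = 1 + X.
With p_i = (n_i/n_T)P, K = p_S p_U / (p_V).
This yields a degree-2 equation in X; solving on (0,1), X = 0.392.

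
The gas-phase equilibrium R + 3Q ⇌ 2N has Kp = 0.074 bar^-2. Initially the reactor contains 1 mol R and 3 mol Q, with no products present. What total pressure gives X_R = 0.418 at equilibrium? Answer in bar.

Take 1 mol R as basis and let X be its fractional conversion, so ξ = X.
Mole table: n_R = 1 − X; n_Q = 3 − 3X; n_N = 2X.
n_T = Σnᵢ = 4 − 2X.
Kp = p_N^2 / (p_R p_Q^3) with p_i = (n_i/n_T)·P.
At X = 0.418: the mole-fraction product g(X) = Π y_i^ν_i = 2.259. Since Kp = g(X)·P^{-2}, P = (g/Kp)^(1/2) = (2.259/0.074)^(1/2) = 5.52 bar.

P = 5.52 bar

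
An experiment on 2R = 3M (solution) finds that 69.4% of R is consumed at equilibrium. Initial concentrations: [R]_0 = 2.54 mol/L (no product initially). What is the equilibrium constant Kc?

Kc = 30.6 mol/L

Let X = conversion of R.
Concentrations: [R] = 2.54 − 2.54X; [M] = 3.81X.
At X = 0.694: [R] = 0.777, [M] = 2.64.
Kc = [M]^3 / ([R]^2) = 30.6 mol/L.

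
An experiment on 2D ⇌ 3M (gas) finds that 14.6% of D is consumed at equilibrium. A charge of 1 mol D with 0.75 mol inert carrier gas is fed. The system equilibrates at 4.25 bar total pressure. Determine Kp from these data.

Kp = 0.0336 bar

Take 1 mol D as basis and let X be its fractional conversion, so ξ = 0.5X.
At extent ξ: n_D = 1 − X; n_M = 1.5X; n_I = 0.75 (inert).
n_T = Σnᵢ = 1.75 + 0.5X.
At X = 0.146: n_D = 0.854, n_M = 0.219, n_T = 1.82.
p_i = (n_i/n_T)·P. Kp = p_M^3 / (p_D^2) = 0.0336 bar.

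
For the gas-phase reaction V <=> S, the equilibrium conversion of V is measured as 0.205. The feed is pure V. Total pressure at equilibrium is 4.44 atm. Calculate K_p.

Let X = conversion of V (basis 1 mol V); extent of reaction ξ = X.
At extent ξ: n_V = 1 − X; n_S = X.
n_T stays at 1 (no change in mole number).
At X = 0.205: n_V = 0.795, n_S = 0.205, n_T = 1.
p_i = (n_i/n_T)·P. K_p = p_S / (p_V) = 0.258.

K_p = 0.258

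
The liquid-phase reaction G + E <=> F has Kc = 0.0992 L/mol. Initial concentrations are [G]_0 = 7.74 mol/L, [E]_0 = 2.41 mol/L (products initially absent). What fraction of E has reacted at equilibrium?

Let X = conversion of E; extent ξ = 2.41·X mol/L.
Concentrations: [G] = 7.74 − 2.41X; [E] = 2.41 − 2.41X; [F] = 2.41X.
Kc = [F] / ([G] [E]).
Solving Kc = 0.0992 for X ∈ (0,1): X = 0.402.

X = 0.402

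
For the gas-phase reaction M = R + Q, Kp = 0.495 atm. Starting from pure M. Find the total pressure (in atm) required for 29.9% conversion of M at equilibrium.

Basis: 1 mol M initially; let X = conversion of M. Extent ξ = X.
Species balance: n_M = 1 − X; n_R = X; n_Q = X.
Summing: n_T = 1 + X.
Kp = p_R p_Q / (p_M) with p_i = (n_i/n_T)·P.
At X = 0.299: the mole-fraction product g(X) = Π y_i^ν_i = 0.09818. Since Kp = g(X)·P^{1}, P = (Kp/g)^(1/1) = (0.495/0.09818)^(1/1) = 5.04 atm.

P = 5.04 atm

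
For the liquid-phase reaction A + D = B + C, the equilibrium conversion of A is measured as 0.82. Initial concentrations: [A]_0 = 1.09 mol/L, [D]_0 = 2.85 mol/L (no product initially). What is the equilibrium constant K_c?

K_c = 2.08

Let X = conversion of A.
Concentrations: [A] = 1.09 − 1.09X; [D] = 2.85 − 1.09X; [B] = 1.09X; [C] = 1.09X.
At X = 0.82: [A] = 0.196, [D] = 1.96, [B] = 0.894, [C] = 0.894.
K_c = [B] [C] / ([A] [D]) = 2.08.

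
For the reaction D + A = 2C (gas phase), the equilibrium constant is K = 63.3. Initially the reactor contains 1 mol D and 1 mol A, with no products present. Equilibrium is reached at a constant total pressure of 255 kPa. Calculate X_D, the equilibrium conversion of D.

X = 0.799

Let X = conversion of D (basis 1 mol D); extent of reaction ξ = X.
Moles: n_D = 1 − X; n_A = 1 − X; n_C = 2X.
Total moles n_T = 2 (Δν = 0, constant).
With p_i = (n_i/n_T)P, K = p_C^2 / (p_D p_A).
Equating to 63.3 and solving on 0 < X < 1: X = 0.799.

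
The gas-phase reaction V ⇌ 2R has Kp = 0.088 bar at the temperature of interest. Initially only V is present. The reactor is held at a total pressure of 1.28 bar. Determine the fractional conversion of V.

Take 1 mol V as basis and let X be its fractional conversion, so ξ = X.
Species balance: n_V = 1 − X; n_R = 2X.
Summing: n_T = 1 + X.
y_i = n_i/n_T, p_i = y_i·P. Kp = p_R^2 / (p_V).
Equating to 0.088 bar and solving on 0 < X < 1: X = 0.130.

X = 0.130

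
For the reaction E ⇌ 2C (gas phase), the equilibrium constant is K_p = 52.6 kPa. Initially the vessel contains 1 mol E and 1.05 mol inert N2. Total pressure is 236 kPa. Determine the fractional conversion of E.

X = 0.302

Basis: 1 mol E initially; let X = conversion of E. Extent ξ = X.
At extent ξ: n_E = 1 − X; n_C = 2X; n_I = 1.05 (inert).
n_T = Σnᵢ = 2.05 + X.
Mole fractions y_i = n_i/n_T; K_p = p_C^2 / (p_E) with p_i = y_i·P.
This yields a degree-2 equation in X; solving on (0,1), X = 0.302.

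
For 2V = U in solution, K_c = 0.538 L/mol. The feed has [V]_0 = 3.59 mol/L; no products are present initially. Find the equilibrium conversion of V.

X = 0.604

Let X = conversion of V; extent ξ = 3.59X/2 mol/L.
Concentrations: [V] = 3.59 − 3.59X; [U] = 1.79X.
K_c = [U] / ([V]^2).
Setting equal to 0.538 and solving for X on (0,1) gives X = 0.604.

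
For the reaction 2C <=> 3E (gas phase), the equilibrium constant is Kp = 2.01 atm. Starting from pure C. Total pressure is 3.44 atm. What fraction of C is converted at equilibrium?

X = 0.415

Basis: 1 mol C initially; let X = conversion of C. Extent ξ = 0.5X.
At extent ξ: n_C = 1 − X; n_E = 1.5X.
Total moles n_T = 1 + 0.5X.
y_i = n_i/n_T, p_i = y_i·P. Kp = p_E^3 / (p_C^2).
Equating to 2.01 atm and solving on 0 < X < 1: X = 0.415.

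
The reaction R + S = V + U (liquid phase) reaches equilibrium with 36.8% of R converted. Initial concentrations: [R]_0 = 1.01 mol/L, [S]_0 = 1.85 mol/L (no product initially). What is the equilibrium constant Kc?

Kc = 0.146

Let X = conversion of R.
Concentrations: [R] = 1.01 − 1.01X; [S] = 1.85 − 1.01X; [V] = 1.01X; [U] = 1.01X.
At X = 0.368: [R] = 0.638, [S] = 1.48, [V] = 0.372, [U] = 0.372.
Kc = [V] [U] / ([R] [S]) = 0.146.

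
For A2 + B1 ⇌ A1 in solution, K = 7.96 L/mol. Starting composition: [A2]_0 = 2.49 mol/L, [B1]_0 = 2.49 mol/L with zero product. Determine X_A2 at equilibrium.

X = 0.799

Let X = conversion of A2; extent ξ = 2.49·X mol/L.
Concentrations: [A2] = 2.49 − 2.49X; [B1] = 2.49 − 2.49X; [A1] = 2.49X.
K = [A1] / ([A2] [B1]).
Solving K = 7.96 for X ∈ (0,1): X = 0.799.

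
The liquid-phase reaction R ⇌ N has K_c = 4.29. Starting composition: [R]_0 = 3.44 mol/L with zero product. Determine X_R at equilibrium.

Let X = conversion of R; extent ξ = 3.44·X mol/L.
Concentrations: [R] = 3.44 − 3.44X; [N] = 3.44X.
K_c = [N] / ([R]).
Equating to 4.29: the physical root is X = 0.811.

X = 0.811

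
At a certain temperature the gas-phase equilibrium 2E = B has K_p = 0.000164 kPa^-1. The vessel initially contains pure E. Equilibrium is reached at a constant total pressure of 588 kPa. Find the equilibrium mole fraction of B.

y_B = 0.081

Let X = conversion of E (basis 1 mol E); extent of reaction ξ = 0.5X.
Moles: n_E = 1 − X; n_B = 0.5X.
Summing: n_T = 1 − 0.5X.
With p_i = (n_i/n_T)P, K_p = p_B / (p_E^2).
Equating to 0.000164 kPa^-1 and solving on 0 < X < 1: X = 0.151.
Then n_B = 0.0753, n_T = 0.925, so y_B = 0.081.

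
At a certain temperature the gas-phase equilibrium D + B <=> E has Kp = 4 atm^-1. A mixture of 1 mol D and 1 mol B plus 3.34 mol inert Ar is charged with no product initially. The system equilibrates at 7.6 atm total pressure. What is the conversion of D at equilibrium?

X = 0.678

Let X = conversion of D (basis 1 mol D); extent of reaction ξ = X.
At extent ξ: n_D = 1 − X; n_B = 1 − X; n_E = X; n_I = 3.34 (inert).
n_T = Σnᵢ = 5.34 − X.
y_i = n_i/n_T, p_i = y_i·P. Kp = p_E / (p_D p_B).
Equating to 4 atm^-1 and solving on 0 < X < 1: X = 0.678.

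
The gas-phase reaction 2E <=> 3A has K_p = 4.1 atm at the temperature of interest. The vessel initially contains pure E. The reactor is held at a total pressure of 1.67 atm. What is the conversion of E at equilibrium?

Let X = conversion of E (basis 1 mol E); extent of reaction ξ = 0.5X.
Moles: n_E = 1 − X; n_A = 1.5X.
Summing: n_T = 1 + 0.5X.
Mole fractions y_i = n_i/n_T; K_p = p_A^3 / (p_E^2) with p_i = y_i·P.
Setting this equal to 4.1 atm and taking the physical root (0 < X < 1) gives X = 0.563.

X = 0.563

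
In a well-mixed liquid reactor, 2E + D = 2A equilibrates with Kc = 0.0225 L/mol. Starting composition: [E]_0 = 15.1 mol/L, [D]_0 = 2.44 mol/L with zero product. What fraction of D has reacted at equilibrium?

X = 0.456

Let X = conversion of D; extent ξ = 2.44·X mol/L.
Concentrations: [E] = 15.1 − 4.88X; [D] = 2.44 − 2.44X; [A] = 4.88X.
Kc = [A]^2 / ([E]^2 [D]).
Setting equal to 0.0225 and solving for X on (0,1) gives X = 0.456.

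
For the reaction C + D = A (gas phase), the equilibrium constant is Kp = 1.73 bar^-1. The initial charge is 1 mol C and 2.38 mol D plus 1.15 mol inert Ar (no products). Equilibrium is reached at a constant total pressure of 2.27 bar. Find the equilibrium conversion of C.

Let X = conversion of C (basis 1 mol C); extent of reaction ξ = X.
At extent ξ: n_C = 1 − X; n_D = 2.38 − X; n_A = X; n_I = 1.15 (inert).
Total moles n_T = 4.53 − X.
y_i = n_i/n_T, p_i = y_i·P. Kp = p_A / (p_C p_D).
Substituting and setting equal to 1.73 bar^-1 gives a polynomial in X; the root in (0,1) is X = 0.637.

X = 0.637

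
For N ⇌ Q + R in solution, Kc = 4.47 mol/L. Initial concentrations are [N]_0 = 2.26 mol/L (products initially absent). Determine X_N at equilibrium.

Let X = conversion of N; extent ξ = 2.26·X mol/L.
Concentrations: [N] = 2.26 − 2.26X; [Q] = 2.26X; [R] = 2.26X.
Kc = [Q] [R] / ([N]).
Setting equal to 4.47 and solving for X on (0,1) gives X = 0.730.

X = 0.730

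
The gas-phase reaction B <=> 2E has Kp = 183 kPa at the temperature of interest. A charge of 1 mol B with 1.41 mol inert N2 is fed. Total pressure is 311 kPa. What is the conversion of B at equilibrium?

Basis: 1 mol B initially; let X = conversion of B. Extent ξ = X.
At extent ξ: n_B = 1 − X; n_E = 2X; n_I = 1.41 (inert).
n_T = Σnᵢ = 2.41 + X.
Mole fractions y_i = n_i/n_T; Kp = p_E^2 / (p_B) with p_i = y_i·P.
This yields a degree-2 equation in X; solving on (0,1), X = 0.473.

X = 0.473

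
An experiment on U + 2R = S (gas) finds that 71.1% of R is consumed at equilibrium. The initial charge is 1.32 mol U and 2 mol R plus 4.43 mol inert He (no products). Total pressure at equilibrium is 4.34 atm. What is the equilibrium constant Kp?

Kp = 7.43 atm^-2

Basis: 2 mol R initially; let X = conversion of R. Extent ξ = X.
Moles: n_U = 1.32 − X; n_R = 2 − 2X; n_S = X; n_I = 4.43 (inert).
n_T = Σnᵢ = 7.75 − 2X.
At X = 0.711: n_U = 0.609, n_R = 0.578, n_S = 0.711, n_T = 6.33.
p_i = (n_i/n_T)·P. Kp = p_S / (p_U p_R^2) = 7.43 atm^-2.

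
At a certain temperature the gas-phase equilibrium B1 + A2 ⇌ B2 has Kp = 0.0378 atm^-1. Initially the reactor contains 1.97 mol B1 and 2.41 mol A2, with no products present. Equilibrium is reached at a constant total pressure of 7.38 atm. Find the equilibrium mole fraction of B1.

Basis: 1.97 mol B1 initially; let X = conversion of B1. Extent ξ = 1.97X.
Moles: n_B1 = 1.97 − 1.97X; n_A2 = 2.41 − 1.97X; n_B2 = 1.97X.
Total moles n_T = 4.38 − 1.97X.
y_i = n_i/n_T, p_i = y_i·P. Kp = p_B2 / (p_B1 p_A2).
This yields a degree-2 equation in X; solving on (0,1), X = 0.127.
Then n_B1 = 1.72, n_T = 4.13, so y_B1 = 0.416.

y_B1 = 0.416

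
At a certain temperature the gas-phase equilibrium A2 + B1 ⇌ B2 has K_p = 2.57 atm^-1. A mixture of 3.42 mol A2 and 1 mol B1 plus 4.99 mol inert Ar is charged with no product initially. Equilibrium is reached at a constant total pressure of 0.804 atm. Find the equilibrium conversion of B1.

Basis: 1 mol B1 initially; let X = conversion of B1. Extent ξ = X.
At extent ξ: n_A2 = 3.42 − X; n_B1 = 1 − X; n_B2 = X; n_I = 4.99 (inert).
Total moles n_T = 9.41 − X.
With p_i = (n_i/n_T)P, K_p = p_B2 / (p_A2 p_B1).
Setting this equal to 2.57 atm^-1 and taking the physical root (0 < X < 1) gives X = 0.409.

X = 0.409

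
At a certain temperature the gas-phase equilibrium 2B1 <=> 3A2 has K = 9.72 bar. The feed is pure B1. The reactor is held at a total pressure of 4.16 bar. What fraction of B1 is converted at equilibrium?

X = 0.558

Let X = conversion of B1 (basis 1 mol B1); extent of reaction ξ = 0.5X.
Species balance: n_B1 = 1 − X; n_A2 = 1.5X.
Total moles n_T = 1 + 0.5X.
With p_i = (n_i/n_T)P, K = p_A2^3 / (p_B1^2).
This yields a degree-3 equation in X; solving on (0,1), X = 0.558.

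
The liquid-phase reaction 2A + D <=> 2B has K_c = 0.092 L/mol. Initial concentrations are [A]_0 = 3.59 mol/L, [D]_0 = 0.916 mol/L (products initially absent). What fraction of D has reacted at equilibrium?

X = 0.368

Let X = conversion of D; extent ξ = 0.916·X mol/L.
Concentrations: [A] = 3.59 − 1.83X; [D] = 0.916 − 0.916X; [B] = 1.83X.
K_c = [B]^2 / ([A]^2 [D]).
This equals 0.092 at X = 0.368 (the root in 0 < X < 1).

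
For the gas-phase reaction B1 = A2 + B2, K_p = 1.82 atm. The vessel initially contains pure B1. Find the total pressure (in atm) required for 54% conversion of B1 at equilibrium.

Basis: 1 mol B1 initially; let X = conversion of B1. Extent ξ = X.
Moles: n_B1 = 1 − X; n_A2 = X; n_B2 = X.
n_T = Σnᵢ = 1 + X.
K_p = p_A2 p_B2 / (p_B1) with p_i = (n_i/n_T)·P.
At X = 0.54: the mole-fraction product g(X) = Π y_i^ν_i = 0.4116. Since K_p = g(X)·P^{1}, P = (K_p/g)^(1/1) = (1.82/0.4116)^(1/1) = 4.42 atm.

P = 4.42 atm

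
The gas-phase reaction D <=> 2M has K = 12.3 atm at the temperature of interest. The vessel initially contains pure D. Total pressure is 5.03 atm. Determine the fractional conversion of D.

Basis: 1 mol D initially; let X = conversion of D. Extent ξ = X.
Mole table: n_D = 1 − X; n_M = 2X.
Total moles n_T = 1 + X.
y_i = n_i/n_T, p_i = y_i·P. K = p_M^2 / (p_D).
This yields a degree-2 equation in X; solving on (0,1), X = 0.616.

X = 0.616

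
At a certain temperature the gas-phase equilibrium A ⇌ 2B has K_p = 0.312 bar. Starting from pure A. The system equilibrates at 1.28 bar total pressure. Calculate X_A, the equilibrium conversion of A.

X = 0.240

Basis: 1 mol A initially; let X = conversion of A. Extent ξ = X.
Mole table: n_A = 1 − X; n_B = 2X.
Total moles n_T = 1 + X.
With p_i = (n_i/n_T)P, K_p = p_B^2 / (p_A).
Substituting and setting equal to 0.312 bar gives a polynomial in X; the root in (0,1) is X = 0.240.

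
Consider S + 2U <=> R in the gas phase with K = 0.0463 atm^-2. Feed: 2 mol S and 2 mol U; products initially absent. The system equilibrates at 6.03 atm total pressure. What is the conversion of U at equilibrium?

X = 0.390

Take 2 mol U as basis and let X be its fractional conversion, so ξ = X.
At extent ξ: n_S = 2 − X; n_U = 2 − 2X; n_R = X.
Total moles n_T = 4 − 2X.
With p_i = (n_i/n_T)P, K = p_R / (p_S p_U^2).
Setting this equal to 0.0463 atm^-2 and taking the physical root (0 < X < 1) gives X = 0.390.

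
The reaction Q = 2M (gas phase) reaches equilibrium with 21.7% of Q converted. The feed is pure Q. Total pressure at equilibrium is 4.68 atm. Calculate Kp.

Kp = 0.925 atm

Basis: 1 mol Q initially; let X = conversion of Q. Extent ξ = X.
At extent ξ: n_Q = 1 − X; n_M = 2X.
n_T = Σnᵢ = 1 + X.
At X = 0.217: n_Q = 0.783, n_M = 0.434, n_T = 1.22.
p_i = (n_i/n_T)·P. Kp = p_M^2 / (p_Q) = 0.925 atm.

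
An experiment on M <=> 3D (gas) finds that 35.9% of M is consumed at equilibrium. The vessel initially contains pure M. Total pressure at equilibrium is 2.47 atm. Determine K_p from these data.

Let X = conversion of M (basis 1 mol M); extent of reaction ξ = X.
Moles: n_M = 1 − X; n_D = 3X.
n_T = Σnᵢ = 1 + 2X.
At X = 0.359: n_M = 0.641, n_D = 1.08, n_T = 1.72.
p_i = (n_i/n_T)·P. K_p = p_D^3 / (p_M) = 4.03 atm^2.

K_p = 4.03 atm^2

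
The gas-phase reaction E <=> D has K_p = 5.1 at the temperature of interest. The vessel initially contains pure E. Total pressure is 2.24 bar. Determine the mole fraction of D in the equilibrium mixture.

Basis: 1 mol E initially; let X = conversion of E. Extent ξ = X.
At extent ξ: n_E = 1 − X; n_D = X.
n_T stays at 1 (no change in mole number).
Mole fractions y_i = n_i/n_T; K_p = p_D / (p_E) with p_i = y_i·P.
Substituting and setting equal to 5.1 gives a polynomial in X; the root in (0,1) is X = 0.836.
Then n_D = 0.836, n_T = 1, so y_D = 0.836.

y_D = 0.836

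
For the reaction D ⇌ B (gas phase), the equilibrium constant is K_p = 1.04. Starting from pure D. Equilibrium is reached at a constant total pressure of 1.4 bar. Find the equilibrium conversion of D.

X = 0.510

Take 1 mol D as basis and let X be its fractional conversion, so ξ = X.
Moles: n_D = 1 − X; n_B = X.
n_T stays at 1 (no change in mole number).
y_i = n_i/n_T, p_i = y_i·P. K_p = p_B / (p_D).
Equating to 1.04 and solving on 0 < X < 1: X = 0.510.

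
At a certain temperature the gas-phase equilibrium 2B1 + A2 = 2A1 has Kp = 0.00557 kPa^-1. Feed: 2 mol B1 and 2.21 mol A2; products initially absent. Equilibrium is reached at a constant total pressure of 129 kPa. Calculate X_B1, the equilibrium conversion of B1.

X = 0.370

Let X = conversion of B1 (basis 2 mol B1); extent of reaction ξ = X.
Mole table: n_B1 = 2 − 2X; n_A2 = 2.21 − X; n_A1 = 2X.
n_T = Σnᵢ = 4.21 − X.
y_i = n_i/n_T, p_i = y_i·P. Kp = p_A1^2 / (p_B1^2 p_A2).
Substituting and setting equal to 0.00557 kPa^-1 gives a polynomial in X; the root in (0,1) is X = 0.370.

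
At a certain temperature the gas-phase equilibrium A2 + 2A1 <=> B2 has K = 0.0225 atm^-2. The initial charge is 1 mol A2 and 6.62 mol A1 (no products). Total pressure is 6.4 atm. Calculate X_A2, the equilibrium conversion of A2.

X = 0.402

Let X = conversion of A2 (basis 1 mol A2); extent of reaction ξ = X.
At extent ξ: n_A2 = 1 − X; n_A1 = 6.62 − 2X; n_B2 = X.
Summing: n_T = 7.62 − 2X.
Mole fractions y_i = n_i/n_T; K = p_B2 / (p_A2 p_A1^2) with p_i = y_i·P.
Substituting and setting equal to 0.0225 atm^-2 gives a polynomial in X; the root in (0,1) is X = 0.402.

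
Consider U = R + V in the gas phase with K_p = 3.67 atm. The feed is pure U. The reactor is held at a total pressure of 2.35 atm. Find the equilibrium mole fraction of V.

Basis: 1 mol U initially; let X = conversion of U. Extent ξ = X.
At extent ξ: n_U = 1 − X; n_R = X; n_V = X.
Summing: n_T = 1 + X.
y_i = n_i/n_T, p_i = y_i·P. K_p = p_R p_V / (p_U).
Setting this equal to 3.67 atm and taking the physical root (0 < X < 1) gives X = 0.781.
Then n_V = 0.781, n_T = 1.78, so y_V = 0.438.

y_V = 0.438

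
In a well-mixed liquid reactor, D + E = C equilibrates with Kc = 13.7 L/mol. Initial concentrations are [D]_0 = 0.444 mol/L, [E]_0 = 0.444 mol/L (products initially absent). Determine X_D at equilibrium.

Let X = conversion of D; extent ξ = 0.444·X mol/L.
Concentrations: [D] = 0.444 − 0.444X; [E] = 0.444 − 0.444X; [C] = 0.444X.
Kc = [C] / ([D] [E]).
This equals 13.7 at X = 0.668 (the root in 0 < X < 1).

X = 0.668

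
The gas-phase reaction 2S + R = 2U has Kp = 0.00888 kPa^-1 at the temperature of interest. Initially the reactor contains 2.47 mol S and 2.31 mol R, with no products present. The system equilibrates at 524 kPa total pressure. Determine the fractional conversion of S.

X = 0.575

Let X = conversion of S (basis 2.47 mol S); extent of reaction ξ = 1.24X.
Species balance: n_S = 2.47 − 2.47X; n_R = 2.31 − 1.24X; n_U = 2.47X.
n_T = Σnᵢ = 4.78 − 1.24X.
With p_i = (n_i/n_T)P, Kp = p_U^2 / (p_S^2 p_R).
This yields a degree-3 equation in X; solving on (0,1), X = 0.575.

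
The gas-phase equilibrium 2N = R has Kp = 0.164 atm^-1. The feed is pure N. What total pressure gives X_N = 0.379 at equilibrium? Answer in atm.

Basis: 1 mol N initially; let X = conversion of N. Extent ξ = 0.5X.
Mole table: n_N = 1 − X; n_R = 0.5X.
n_T = Σnᵢ = 1 − 0.5X.
Kp = p_R / (p_N^2) with p_i = (n_i/n_T)·P.
At X = 0.379: the mole-fraction product g(X) = Π y_i^ν_i = 0.3983. Since Kp = g(X)·P^{-1}, P = (g/Kp)^(1/1) = (0.3983/0.164)^(1/1) = 2.43 atm.

P = 2.43 atm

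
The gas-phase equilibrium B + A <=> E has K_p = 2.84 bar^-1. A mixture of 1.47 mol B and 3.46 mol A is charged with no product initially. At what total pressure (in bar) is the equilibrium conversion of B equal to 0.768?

P = 1.9 bar

Basis: 1.47 mol B initially; let X = conversion of B. Extent ξ = 1.47X.
Species balance: n_B = 1.47 − 1.47X; n_A = 3.46 − 1.47X; n_E = 1.47X.
Summing: n_T = 4.93 − 1.47X.
K_p = p_E / (p_B p_A) with p_i = (n_i/n_T)·P.
At X = 0.768: the mole-fraction product g(X) = Π y_i^ν_i = 5.398. Since K_p = g(X)·P^{-1}, P = (g/K_p)^(1/1) = (5.398/2.84)^(1/1) = 1.9 bar.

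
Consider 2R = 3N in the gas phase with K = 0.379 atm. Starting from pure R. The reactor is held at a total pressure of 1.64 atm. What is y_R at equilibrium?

Take 1 mol R as basis and let X be its fractional conversion, so ξ = 0.5X.
Moles: n_R = 1 − X; n_N = 1.5X.
n_T = Σnᵢ = 1 + 0.5X.
y_i = n_i/n_T, p_i = y_i·P. K = p_N^3 / (p_R^2).
Substituting and setting equal to 0.379 atm gives a polynomial in X; the root in (0,1) is X = 0.330.
Then n_R = 0.67, n_T = 1.16, so y_R = 0.575.

y_R = 0.575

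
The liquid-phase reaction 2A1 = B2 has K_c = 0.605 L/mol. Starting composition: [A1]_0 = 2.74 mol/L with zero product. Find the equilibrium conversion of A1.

X = 0.581

Let X = conversion of A1; extent ξ = 2.74X/2 mol/L.
Concentrations: [A1] = 2.74 − 2.74X; [B2] = 1.37X.
K_c = [B2] / ([A1]^2).
This equals 0.605 at X = 0.581 (the root in 0 < X < 1).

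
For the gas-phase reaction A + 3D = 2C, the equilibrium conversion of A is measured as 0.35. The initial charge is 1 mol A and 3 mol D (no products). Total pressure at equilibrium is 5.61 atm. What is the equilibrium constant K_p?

K_p = 0.0352 atm^-2

Take 1 mol A as basis and let X be its fractional conversion, so ξ = X.
Moles: n_A = 1 − X; n_D = 3 − 3X; n_C = 2X.
Summing: n_T = 4 − 2X.
At X = 0.35: n_A = 0.65, n_D = 1.95, n_C = 0.7, n_T = 3.3.
p_i = (n_i/n_T)·P. K_p = p_C^2 / (p_A p_D^3) = 0.0352 atm^-2.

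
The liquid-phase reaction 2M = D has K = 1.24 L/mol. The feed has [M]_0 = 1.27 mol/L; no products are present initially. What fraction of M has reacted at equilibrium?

Let X = conversion of M; extent ξ = 1.27X/2 mol/L.
Concentrations: [M] = 1.27 − 1.27X; [D] = 0.635X.
K = [D] / ([M]^2).
This equals 1.24 at X = 0.573 (the root in 0 < X < 1).

X = 0.573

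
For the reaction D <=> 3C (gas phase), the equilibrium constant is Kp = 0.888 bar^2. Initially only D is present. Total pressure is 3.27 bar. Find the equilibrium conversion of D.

Take 1 mol D as basis and let X be its fractional conversion, so ξ = X.
Mole table: n_D = 1 − X; n_C = 3X.
Total moles n_T = 1 + 2X.
Mole fractions y_i = n_i/n_T; Kp = p_C^3 / (p_D) with p_i = y_i·P.
This yields a degree-3 equation in X; solving on (0,1), X = 0.166.

X = 0.166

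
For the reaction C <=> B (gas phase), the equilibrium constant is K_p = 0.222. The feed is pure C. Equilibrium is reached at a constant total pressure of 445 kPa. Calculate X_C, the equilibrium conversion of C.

Basis: 1 mol C initially; let X = conversion of C. Extent ξ = X.
Species balance: n_C = 1 − X; n_B = X.
n_T stays at 1 (no change in mole number).
y_i = n_i/n_T, p_i = y_i·P. K_p = p_B / (p_C).
Substituting and setting equal to 0.222 gives a polynomial in X; the root in (0,1) is X = 0.182.

X = 0.182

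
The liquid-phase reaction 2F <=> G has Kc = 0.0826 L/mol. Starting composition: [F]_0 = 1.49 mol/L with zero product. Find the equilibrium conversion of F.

Let X = conversion of F; extent ξ = 1.49X/2 mol/L.
Concentrations: [F] = 1.49 − 1.49X; [G] = 0.745X.
Kc = [G] / ([F]^2).
Equating to 0.0826 L/mol: the physical root is X = 0.170.

X = 0.170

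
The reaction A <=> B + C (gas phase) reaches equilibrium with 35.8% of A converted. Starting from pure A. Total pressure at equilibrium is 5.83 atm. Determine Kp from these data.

Kp = 0.857 atm

Take 1 mol A as basis and let X be its fractional conversion, so ξ = X.
Mole table: n_A = 1 − X; n_B = X; n_C = X.
Total moles n_T = 1 + X.
At X = 0.358: n_A = 0.642, n_B = 0.358, n_C = 0.358, n_T = 1.36.
p_i = (n_i/n_T)·P. Kp = p_B p_C / (p_A) = 0.857 atm.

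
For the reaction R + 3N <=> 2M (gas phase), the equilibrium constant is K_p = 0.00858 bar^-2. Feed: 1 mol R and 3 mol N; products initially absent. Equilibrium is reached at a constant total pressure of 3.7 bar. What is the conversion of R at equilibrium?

X = 0.168

Let X = conversion of R (basis 1 mol R); extent of reaction ξ = X.
Species balance: n_R = 1 − X; n_N = 3 − 3X; n_M = 2X.
n_T = Σnᵢ = 4 − 2X.
Mole fractions y_i = n_i/n_T; K_p = p_M^2 / (p_R p_N^3) with p_i = y_i·P.
Substituting and setting equal to 0.00858 bar^-2 gives a polynomial in X; the root in (0,1) is X = 0.168.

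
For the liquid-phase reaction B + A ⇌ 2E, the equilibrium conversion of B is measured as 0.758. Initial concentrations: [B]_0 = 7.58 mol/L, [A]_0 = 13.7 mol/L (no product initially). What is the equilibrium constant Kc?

Let X = conversion of B.
Concentrations: [B] = 7.58 − 7.58X; [A] = 13.7 − 7.58X; [E] = 15.2X.
At X = 0.758: [B] = 1.83, [A] = 7.95, [E] = 11.5.
Kc = [E]^2 / ([B] [A]) = 9.05.

Kc = 9.05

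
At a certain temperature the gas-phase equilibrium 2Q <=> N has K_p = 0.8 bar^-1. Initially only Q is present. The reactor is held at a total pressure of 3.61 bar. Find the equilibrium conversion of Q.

X = 0.718

Let X = conversion of Q (basis 1 mol Q); extent of reaction ξ = 0.5X.
Moles: n_Q = 1 − X; n_N = 0.5X.
Total moles n_T = 1 − 0.5X.
With p_i = (n_i/n_T)P, K_p = p_N / (p_Q^2).
Equating to 0.8 bar^-1 and solving on 0 < X < 1: X = 0.718.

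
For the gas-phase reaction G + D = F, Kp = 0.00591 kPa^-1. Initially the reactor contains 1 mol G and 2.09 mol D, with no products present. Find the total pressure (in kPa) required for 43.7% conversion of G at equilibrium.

Let X = conversion of G (basis 1 mol G); extent of reaction ξ = X.
Moles: n_G = 1 − X; n_D = 2.09 − X; n_F = X.
Total moles n_T = 3.09 − X.
Kp = p_F / (p_G p_D) with p_i = (n_i/n_T)·P.
At X = 0.437: the mole-fraction product g(X) = Π y_i^ν_i = 1.246. Since Kp = g(X)·P^{-1}, P = (g/Kp)^(1/1) = (1.246/0.00591)^(1/1) = 211 kPa.

P = 211 kPa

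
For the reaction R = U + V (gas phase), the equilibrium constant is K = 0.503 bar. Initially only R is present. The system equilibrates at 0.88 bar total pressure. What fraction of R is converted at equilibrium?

X = 0.603

Take 1 mol R as basis and let X be its fractional conversion, so ξ = X.
Mole table: n_R = 1 − X; n_U = X; n_V = X.
n_T = Σnᵢ = 1 + X.
Mole fractions y_i = n_i/n_T; K = p_U p_V / (p_R) with p_i = y_i·P.
Setting this equal to 0.503 bar and taking the physical root (0 < X < 1) gives X = 0.603.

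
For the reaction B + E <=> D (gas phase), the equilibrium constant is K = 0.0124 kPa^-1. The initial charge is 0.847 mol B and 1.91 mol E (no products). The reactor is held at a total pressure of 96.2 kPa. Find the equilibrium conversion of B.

Let X = conversion of B (basis 0.847 mol B); extent of reaction ξ = 0.847X.
Species balance: n_B = 0.847 − 0.847X; n_E = 1.91 − 0.847X; n_D = 0.847X.
Total moles n_T = 2.76 − 0.847X.
With p_i = (n_i/n_T)P, K = p_D / (p_B p_E).
Substituting and setting equal to 0.0124 kPa^-1 gives a polynomial in X; the root in (0,1) is X = 0.435.

X = 0.435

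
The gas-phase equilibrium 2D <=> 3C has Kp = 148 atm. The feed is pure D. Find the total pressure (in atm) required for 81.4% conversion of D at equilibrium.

P = 3.96 atm

Basis: 1 mol D initially; let X = conversion of D. Extent ξ = 0.5X.
Moles: n_D = 1 − X; n_C = 1.5X.
Summing: n_T = 1 + 0.5X.
Kp = p_C^3 / (p_D^2) with p_i = (n_i/n_T)·P.
At X = 0.814: the mole-fraction product g(X) = Π y_i^ν_i = 37.4. Since Kp = g(X)·P^{1}, P = (Kp/g)^(1/1) = (148/37.4)^(1/1) = 3.96 atm.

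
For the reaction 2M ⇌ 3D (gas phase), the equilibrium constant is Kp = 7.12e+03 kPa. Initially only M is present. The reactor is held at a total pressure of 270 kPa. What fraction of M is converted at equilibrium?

Take 1 mol M as basis and let X be its fractional conversion, so ξ = 0.5X.
Species balance: n_M = 1 − X; n_D = 1.5X.
Summing: n_T = 1 + 0.5X.
Mole fractions y_i = n_i/n_T; Kp = p_D^3 / (p_M^2) with p_i = y_i·P.
Substituting and setting equal to 7.12e+03 kPa gives a polynomial in X; the root in (0,1) is X = 0.788.

X = 0.788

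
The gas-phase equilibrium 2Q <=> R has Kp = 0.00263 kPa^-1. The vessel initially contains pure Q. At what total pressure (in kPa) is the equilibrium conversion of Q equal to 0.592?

Take 1 mol Q as basis and let X be its fractional conversion, so ξ = 0.5X.
Mole table: n_Q = 1 − X; n_R = 0.5X.
Total moles n_T = 1 − 0.5X.
Kp = p_R / (p_Q^2) with p_i = (n_i/n_T)·P.
At X = 0.592: the mole-fraction product g(X) = Π y_i^ν_i = 1.252. Since Kp = g(X)·P^{-1}, P = (g/Kp)^(1/1) = (1.252/0.00263)^(1/1) = 476 kPa.

P = 476 kPa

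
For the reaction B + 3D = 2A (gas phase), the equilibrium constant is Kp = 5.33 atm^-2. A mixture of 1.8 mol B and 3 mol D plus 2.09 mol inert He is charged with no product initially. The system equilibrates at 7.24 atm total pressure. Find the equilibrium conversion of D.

Let X = conversion of D (basis 3 mol D); extent of reaction ξ = X.
Moles: n_B = 1.8 − X; n_D = 3 − 3X; n_A = 2X; n_I = 2.09 (inert).
Summing: n_T = 6.89 − 2X.
Mole fractions y_i = n_i/n_T; Kp = p_A^2 / (p_B p_D^3) with p_i = y_i·P.
Equating to 5.33 atm^-2 and solving on 0 < X < 1: X = 0.790.

X = 0.790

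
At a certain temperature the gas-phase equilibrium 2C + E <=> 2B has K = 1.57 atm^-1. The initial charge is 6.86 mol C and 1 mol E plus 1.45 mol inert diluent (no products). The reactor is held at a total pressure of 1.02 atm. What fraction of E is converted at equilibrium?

Let X = conversion of E (basis 1 mol E); extent of reaction ξ = X.
At extent ξ: n_C = 6.86 − 2X; n_E = 1 − X; n_B = 2X; n_I = 1.45 (inert).
n_T = Σnᵢ = 9.31 − X.
Mole fractions y_i = n_i/n_T; K = p_B^2 / (p_C^2 p_E) with p_i = y_i·P.
Substituting and setting equal to 1.57 atm^-1 gives a polynomial in X; the root in (0,1) is X = 0.676.

X = 0.676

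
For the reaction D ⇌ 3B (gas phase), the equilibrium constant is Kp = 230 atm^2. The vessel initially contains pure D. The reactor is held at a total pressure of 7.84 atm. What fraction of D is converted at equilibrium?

Let X = conversion of D (basis 1 mol D); extent of reaction ξ = X.
Species balance: n_D = 1 − X; n_B = 3X.
Total moles n_T = 1 + 2X.
y_i = n_i/n_T, p_i = y_i·P. Kp = p_B^3 / (p_D).
Setting this equal to 230 atm^2 and taking the physical root (0 < X < 1) gives X = 0.638.

X = 0.638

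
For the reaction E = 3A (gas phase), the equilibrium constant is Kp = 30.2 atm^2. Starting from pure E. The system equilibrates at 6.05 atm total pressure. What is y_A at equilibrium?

y_A = 0.657

Basis: 1 mol E initially; let X = conversion of E. Extent ξ = X.
Mole table: n_E = 1 − X; n_A = 3X.
Summing: n_T = 1 + 2X.
With p_i = (n_i/n_T)P, Kp = p_A^3 / (p_E).
This yields a degree-3 equation in X; solving on (0,1), X = 0.389.
Then n_A = 1.17, n_T = 1.78, so y_A = 0.657.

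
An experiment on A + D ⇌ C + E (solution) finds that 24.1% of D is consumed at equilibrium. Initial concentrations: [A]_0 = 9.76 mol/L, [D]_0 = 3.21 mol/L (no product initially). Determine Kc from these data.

Kc = 0.0273

Let X = conversion of D.
Concentrations: [A] = 9.76 − 3.21X; [D] = 3.21 − 3.21X; [C] = 3.21X; [E] = 3.21X.
At X = 0.241: [A] = 8.99, [D] = 2.44, [C] = 0.774, [E] = 0.774.
Kc = [C] [E] / ([A] [D]) = 0.0273.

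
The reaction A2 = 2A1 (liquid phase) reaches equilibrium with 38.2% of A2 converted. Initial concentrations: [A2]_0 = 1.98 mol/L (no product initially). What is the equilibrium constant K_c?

Let X = conversion of A2.
Concentrations: [A2] = 1.98 − 1.98X; [A1] = 3.96X.
At X = 0.382: [A2] = 1.22, [A1] = 1.51.
K_c = [A1]^2 / ([A2]) = 1.87 mol/L.

K_c = 1.87 mol/L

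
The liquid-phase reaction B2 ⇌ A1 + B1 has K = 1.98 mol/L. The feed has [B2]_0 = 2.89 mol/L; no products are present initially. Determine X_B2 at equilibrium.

X = 0.553

Let X = conversion of B2; extent ξ = 2.89·X mol/L.
Concentrations: [B2] = 2.89 − 2.89X; [A1] = 2.89X; [B1] = 2.89X.
K = [A1] [B1] / ([B2]).
Equating to 1.98 mol/L: the physical root is X = 0.553.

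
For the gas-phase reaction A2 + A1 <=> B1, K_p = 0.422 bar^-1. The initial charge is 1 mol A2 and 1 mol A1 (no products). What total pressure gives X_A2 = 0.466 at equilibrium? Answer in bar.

Basis: 1 mol A2 initially; let X = conversion of A2. Extent ξ = X.
Species balance: n_A2 = 1 − X; n_A1 = 1 − X; n_B1 = X.
Total moles n_T = 2 − X.
K_p = p_B1 / (p_A2 p_A1) with p_i = (n_i/n_T)·P.
At X = 0.466: the mole-fraction product g(X) = Π y_i^ν_i = 2.507. Since K_p = g(X)·P^{-1}, P = (g/K_p)^(1/1) = (2.507/0.422)^(1/1) = 5.94 bar.

P = 5.94 bar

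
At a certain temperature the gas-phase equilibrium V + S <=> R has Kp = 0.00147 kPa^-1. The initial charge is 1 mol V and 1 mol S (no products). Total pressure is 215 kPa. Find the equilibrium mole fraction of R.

y_R = 0.069

Take 1 mol V as basis and let X be its fractional conversion, so ξ = X.
Moles: n_V = 1 − X; n_S = 1 − X; n_R = X.
n_T = Σnᵢ = 2 − X.
Mole fractions y_i = n_i/n_T; Kp = p_R / (p_V p_S) with p_i = y_i·P.
This yields a degree-2 equation in X; solving on (0,1), X = 0.128.
Then n_R = 0.128, n_T = 1.87, so y_R = 0.069.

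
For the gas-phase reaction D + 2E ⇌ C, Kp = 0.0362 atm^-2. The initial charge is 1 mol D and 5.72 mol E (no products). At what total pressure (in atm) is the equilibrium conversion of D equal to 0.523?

Basis: 1 mol D initially; let X = conversion of D. Extent ξ = X.
Moles: n_D = 1 − X; n_E = 5.72 − 2X; n_C = X.
Summing: n_T = 6.72 − 2X.
Kp = p_C / (p_D p_E^2) with p_i = (n_i/n_T)·P.
At X = 0.523: the mole-fraction product g(X) = Π y_i^ν_i = 1.616. Since Kp = g(X)·P^{-2}, P = (g/Kp)^(1/2) = (1.616/0.0362)^(1/2) = 6.68 atm.

P = 6.68 atm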